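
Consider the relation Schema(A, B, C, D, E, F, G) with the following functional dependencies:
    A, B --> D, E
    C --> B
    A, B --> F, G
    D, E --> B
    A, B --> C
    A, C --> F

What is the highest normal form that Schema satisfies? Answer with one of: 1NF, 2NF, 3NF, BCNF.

3NF

Candidate keys: {A, B}, {A, C}, {A, D, E}. Prime attributes: {A, B, C, D, E}.
C --> B breaks BCNF: {C}⁺ = {B, C}, so {C} is not a superkey.
Its right-hand attributes {B} are all prime, as are those of every other non-superkey FD — the relation is in 3NF.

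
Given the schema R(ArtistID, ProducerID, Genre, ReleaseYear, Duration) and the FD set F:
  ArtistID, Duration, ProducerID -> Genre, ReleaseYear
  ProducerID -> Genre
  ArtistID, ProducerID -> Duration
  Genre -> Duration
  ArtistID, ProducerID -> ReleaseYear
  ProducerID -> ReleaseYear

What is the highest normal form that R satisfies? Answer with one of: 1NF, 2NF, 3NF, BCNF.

Candidate key: {ArtistID, ProducerID}. Prime attributes: {ArtistID, ProducerID}.
For ProducerID -> Genre we have {ProducerID}⁺ = {Duration, Genre, ProducerID, ReleaseYear}; {ProducerID} is not a superkey, so BCNF fails.
Because {Genre} is non-prime and the left side of ProducerID -> Genre is not a superkey, the relation is not in 3NF.
Since {ProducerID} ⊂ {ArtistID, ProducerID} and {ProducerID}⁺ ⊇ {Duration, Genre, ReleaseYear} with {Duration, Genre, ReleaseYear} non-prime, there is a partial dependency; 2NF fails.

1NF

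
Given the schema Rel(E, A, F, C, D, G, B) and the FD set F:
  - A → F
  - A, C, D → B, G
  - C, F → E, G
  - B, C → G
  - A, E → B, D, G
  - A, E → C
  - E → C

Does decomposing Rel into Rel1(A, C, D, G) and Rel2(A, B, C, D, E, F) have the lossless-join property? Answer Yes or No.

Rel1 ∩ Rel2 = {A, C, D}; its closure under F is {A, B, C, D, E, F, G}.
This includes all of Rel1, so the common attributes are a superkey of Rel1 — the join is lossless.

Yes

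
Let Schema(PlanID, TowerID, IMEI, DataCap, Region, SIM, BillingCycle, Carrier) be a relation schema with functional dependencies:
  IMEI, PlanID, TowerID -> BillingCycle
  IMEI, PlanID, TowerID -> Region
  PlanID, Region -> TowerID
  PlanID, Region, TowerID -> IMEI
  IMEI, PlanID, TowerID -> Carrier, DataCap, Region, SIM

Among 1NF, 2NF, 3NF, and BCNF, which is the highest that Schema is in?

BCNF

Candidate keys: {IMEI, PlanID, TowerID}, {PlanID, Region}. Prime attributes: {IMEI, PlanID, Region, TowerID}.
Each dependency's left side is a superkey — BCNF holds.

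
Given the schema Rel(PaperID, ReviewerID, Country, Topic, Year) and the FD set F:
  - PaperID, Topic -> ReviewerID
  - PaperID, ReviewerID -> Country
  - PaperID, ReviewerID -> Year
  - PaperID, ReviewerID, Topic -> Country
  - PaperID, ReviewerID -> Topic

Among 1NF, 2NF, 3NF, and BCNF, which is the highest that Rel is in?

BCNF

Candidate keys: {PaperID, ReviewerID}, {PaperID, Topic}. Prime attributes: {PaperID, ReviewerID, Topic}.
Each dependency's left side is a superkey — BCNF holds.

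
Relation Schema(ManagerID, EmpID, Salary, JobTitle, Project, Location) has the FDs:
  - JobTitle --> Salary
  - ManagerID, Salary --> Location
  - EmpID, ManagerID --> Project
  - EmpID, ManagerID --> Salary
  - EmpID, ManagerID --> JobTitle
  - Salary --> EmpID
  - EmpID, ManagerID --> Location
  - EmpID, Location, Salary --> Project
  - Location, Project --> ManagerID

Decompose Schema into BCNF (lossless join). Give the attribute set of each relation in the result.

Candidate keys of the original relation: {EmpID, Location, Project}, {EmpID, ManagerID}, {JobTitle, Location}, {JobTitle, ManagerID}, {Location, Salary}, {ManagerID, Salary}.
Within {EmpID, JobTitle, Location, ManagerID, Project, Salary}: {JobTitle}⁺ ∩ {EmpID, JobTitle, Location, ManagerID, Project, Salary} = {EmpID, JobTitle, Salary}, not the whole set, so JobTitle --> EmpID, Salary violates BCNF; decompose into {EmpID, JobTitle, Salary} and {JobTitle, Location, ManagerID, Project}.
Within {EmpID, JobTitle, Salary}: {Salary}⁺ ∩ {EmpID, JobTitle, Salary} = {EmpID, Salary}, not the whole set, so Salary --> EmpID violates BCNF; decompose into {EmpID, Salary} and {JobTitle, Salary}.
{EmpID, Salary} has no BCNF violation.
{JobTitle, Salary} has no BCNF violation.
Within {JobTitle, Location, ManagerID, Project}: {Location, Project}⁺ ∩ {JobTitle, Location, ManagerID, Project} = {Location, ManagerID, Project}, not the whole set, so Location, Project --> ManagerID violates BCNF; decompose into {Location, ManagerID, Project} and {JobTitle, Location, Project}.
{Location, ManagerID, Project} has no BCNF violation.
{JobTitle, Location, Project} has no BCNF violation.

{EmpID, Salary}; {JobTitle, Location, Project}; {JobTitle, Salary}; {Location, ManagerID, Project}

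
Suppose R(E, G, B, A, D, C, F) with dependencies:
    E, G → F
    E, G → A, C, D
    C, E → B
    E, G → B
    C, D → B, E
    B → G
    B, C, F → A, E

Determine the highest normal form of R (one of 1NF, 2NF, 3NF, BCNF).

3NF

Candidate keys: {B, C, F}, {B, E}, {C, D}, {C, E}, {E, G}. Prime attributes: {B, C, D, E, F, G}.
B → G breaks BCNF: {B}⁺ = {B, G}, so {B} is not a superkey.
Its right-hand attributes {G} are all prime, as are those of every other non-superkey FD — the relation is in 3NF.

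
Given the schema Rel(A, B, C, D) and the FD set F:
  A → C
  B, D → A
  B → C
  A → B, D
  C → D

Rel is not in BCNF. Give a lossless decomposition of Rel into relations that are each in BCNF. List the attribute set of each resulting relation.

Candidate keys of the original relation: {A}, {B}.
In {A, B, C, D}, {C} is not a superkey ({C}⁺ restricted to this set is {C, D}), so split on C → D into {C, D} and {A, B, C}.
{C, D} is in BCNF.
{A, B, C} is in BCNF.

{A, B, C}; {C, D}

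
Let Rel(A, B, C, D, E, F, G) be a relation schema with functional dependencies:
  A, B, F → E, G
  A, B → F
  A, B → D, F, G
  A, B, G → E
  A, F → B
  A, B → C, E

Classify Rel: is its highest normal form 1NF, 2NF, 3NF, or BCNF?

BCNF

Candidate keys: {A, B}, {A, F}. Prime attributes: {A, B, F}.
The left-hand side of every FD is a superkey, so BCNF is satisfied.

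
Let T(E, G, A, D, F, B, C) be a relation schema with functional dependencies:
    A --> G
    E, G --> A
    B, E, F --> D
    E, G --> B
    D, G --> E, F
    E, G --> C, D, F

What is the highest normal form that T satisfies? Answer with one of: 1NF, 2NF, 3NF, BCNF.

3NF

Candidate keys: {A, D}, {A, E}, {D, G}, {E, G}. Prime attributes: {A, D, E, G}.
A --> G: {A}⁺ = {A, G}, which is not all of the attributes, so the left side is not a superkey — BCNF is violated.
Since {G} ⊆ prime attributes and every other non-superkey FD also has a prime right side, the schema is in 3NF.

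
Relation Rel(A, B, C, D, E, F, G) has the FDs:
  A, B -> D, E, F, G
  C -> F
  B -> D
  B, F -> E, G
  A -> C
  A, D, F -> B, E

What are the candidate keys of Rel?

No FD produces {A}, so it must be in every candidate key.
{A, B}⁺ = {A, B, C, D, E, F, G} — all of the relation — so {A, B} is a candidate key.
{A, D}⁺ = {A, B, C, D, E, F, G} — all of the relation — so {A, D} is a candidate key.
No proper subset of any of these is a key, and no other minimal superkey exists.

{A, B}, {A, D}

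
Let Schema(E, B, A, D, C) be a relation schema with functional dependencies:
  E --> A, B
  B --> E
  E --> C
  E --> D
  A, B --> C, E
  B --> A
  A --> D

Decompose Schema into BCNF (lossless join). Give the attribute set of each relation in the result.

{A, B, C, E}; {A, D}

Candidate keys of the original relation: {B}, {E}.
In {A, B, C, D, E}, {A} is not a superkey ({A}⁺ restricted to this set is {A, D}), so split on A --> D into {A, D} and {A, B, C, E}.
{A, D} is in BCNF.
{A, B, C, E} is in BCNF.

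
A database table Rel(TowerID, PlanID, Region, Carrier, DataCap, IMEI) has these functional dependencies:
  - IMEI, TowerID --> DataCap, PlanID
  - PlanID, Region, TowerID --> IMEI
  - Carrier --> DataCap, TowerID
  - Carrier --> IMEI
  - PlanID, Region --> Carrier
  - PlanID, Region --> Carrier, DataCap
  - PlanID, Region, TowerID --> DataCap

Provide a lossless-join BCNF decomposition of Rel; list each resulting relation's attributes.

{Carrier, IMEI, TowerID}; {Carrier, Region}; {DataCap, IMEI, PlanID, TowerID}

Candidate keys of the original relation: {Carrier, Region}, {IMEI, Region, TowerID}, {PlanID, Region}.
Within {Carrier, DataCap, IMEI, PlanID, Region, TowerID}: {IMEI, TowerID}⁺ ∩ {Carrier, DataCap, IMEI, PlanID, Region, TowerID} = {DataCap, IMEI, PlanID, TowerID}, not the whole set, so IMEI, TowerID --> DataCap, PlanID violates BCNF; decompose into {DataCap, IMEI, PlanID, TowerID} and {Carrier, IMEI, Region, TowerID}.
{DataCap, IMEI, PlanID, TowerID}: every determinant is a superkey — BCNF.
Within {Carrier, IMEI, Region, TowerID}: {Carrier}⁺ ∩ {Carrier, IMEI, Region, TowerID} = {Carrier, IMEI, TowerID}, not the whole set, so Carrier --> IMEI, TowerID violates BCNF; decompose into {Carrier, IMEI, TowerID} and {Carrier, Region}.
{Carrier, IMEI, TowerID}: every determinant is a superkey — BCNF.
{Carrier, Region}: every determinant is a superkey — BCNF.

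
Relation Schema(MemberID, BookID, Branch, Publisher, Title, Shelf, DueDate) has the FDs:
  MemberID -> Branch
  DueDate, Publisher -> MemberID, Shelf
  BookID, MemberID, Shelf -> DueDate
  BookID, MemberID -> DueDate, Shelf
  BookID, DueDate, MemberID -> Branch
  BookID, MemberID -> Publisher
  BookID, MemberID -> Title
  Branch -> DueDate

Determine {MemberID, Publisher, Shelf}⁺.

{Branch, DueDate, MemberID, Publisher, Shelf}

Start with {MemberID, Publisher, Shelf}.
MemberID -> Branch applies; add {Branch} → now {Branch, MemberID, Publisher, Shelf}.
Branch -> DueDate applies; add {DueDate} → now {Branch, DueDate, MemberID, Publisher, Shelf}.
No further FD applies.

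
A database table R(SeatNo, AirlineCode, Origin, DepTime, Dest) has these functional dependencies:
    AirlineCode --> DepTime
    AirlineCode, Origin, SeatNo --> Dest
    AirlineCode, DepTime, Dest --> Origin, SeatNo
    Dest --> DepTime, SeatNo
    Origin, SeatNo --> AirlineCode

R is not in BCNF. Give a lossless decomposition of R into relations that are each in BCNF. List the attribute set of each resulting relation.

Candidate keys of the original relation: {AirlineCode, Dest}, {Dest, Origin}, {Origin, SeatNo}.
{AirlineCode, DepTime, Dest, Origin, SeatNo}: {AirlineCode} determines {AirlineCode, DepTime} here but is not a superkey — split on AirlineCode --> DepTime, giving {AirlineCode, DepTime} and {AirlineCode, Dest, Origin, SeatNo}.
{AirlineCode, DepTime}: every determinant is a superkey — BCNF.
{AirlineCode, Dest, Origin, SeatNo}: {Dest} determines {Dest, SeatNo} here but is not a superkey — split on Dest --> SeatNo, giving {Dest, SeatNo} and {AirlineCode, Dest, Origin}.
{Dest, SeatNo}: every determinant is a superkey — BCNF.
{AirlineCode, Dest, Origin}: every determinant is a superkey — BCNF.

{AirlineCode, DepTime}; {AirlineCode, Dest, Origin}; {Dest, SeatNo}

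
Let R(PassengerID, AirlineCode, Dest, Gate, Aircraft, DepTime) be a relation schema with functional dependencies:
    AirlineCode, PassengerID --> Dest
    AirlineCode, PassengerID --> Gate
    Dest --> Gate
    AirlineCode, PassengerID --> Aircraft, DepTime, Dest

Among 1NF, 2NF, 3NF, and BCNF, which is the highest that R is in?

2NF

Candidate key: {AirlineCode, PassengerID}. Prime attributes: {AirlineCode, PassengerID}.
For Dest --> Gate we have {Dest}⁺ = {Dest, Gate}; {Dest} is not a superkey, so BCNF fails.
Because {Gate} is non-prime and the left side of Dest --> Gate is not a superkey, the relation is not in 3NF.
No non-prime attribute depends on a proper subset of any candidate key, so 2NF holds.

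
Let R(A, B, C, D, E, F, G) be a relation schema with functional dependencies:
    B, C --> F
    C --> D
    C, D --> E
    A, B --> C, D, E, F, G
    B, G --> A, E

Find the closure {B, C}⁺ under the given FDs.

{B, C, D, E, F}

Start with {B, C}.
B, C --> F applies; add {F} → now {B, C, F}.
C --> D applies; add {D} → now {B, C, D, F}.
C, D --> E applies; add {E} → now {B, C, D, E, F}.
No further FD applies.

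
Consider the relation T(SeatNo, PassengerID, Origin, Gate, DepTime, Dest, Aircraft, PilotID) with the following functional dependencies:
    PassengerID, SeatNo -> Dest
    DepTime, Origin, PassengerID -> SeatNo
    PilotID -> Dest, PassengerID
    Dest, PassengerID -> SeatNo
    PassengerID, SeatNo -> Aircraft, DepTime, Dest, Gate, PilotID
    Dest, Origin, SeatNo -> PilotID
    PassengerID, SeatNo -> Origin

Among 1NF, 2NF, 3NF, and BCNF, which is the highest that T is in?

BCNF

Candidate keys: {DepTime, Origin, PassengerID}, {Dest, Origin, SeatNo}, {Dest, PassengerID}, {PassengerID, SeatNo}, {PilotID}. Prime attributes: {DepTime, Dest, Origin, PassengerID, PilotID, SeatNo}.
Each dependency's left side is a superkey — BCNF holds.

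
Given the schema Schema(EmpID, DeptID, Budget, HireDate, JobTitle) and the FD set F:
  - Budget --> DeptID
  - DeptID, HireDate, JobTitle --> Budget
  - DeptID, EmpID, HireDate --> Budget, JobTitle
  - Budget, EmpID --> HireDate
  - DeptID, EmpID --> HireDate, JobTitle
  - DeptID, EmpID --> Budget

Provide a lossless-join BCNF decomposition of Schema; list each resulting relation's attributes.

{Budget, DeptID}; {Budget, EmpID, HireDate, JobTitle}

Candidate keys of the original relation: {Budget, EmpID}, {DeptID, EmpID}.
{Budget, DeptID, EmpID, HireDate, JobTitle}: {Budget} determines {Budget, DeptID} here but is not a superkey — split on Budget --> DeptID, giving {Budget, DeptID} and {Budget, EmpID, HireDate, JobTitle}.
{Budget, DeptID} has no BCNF violation.
{Budget, EmpID, HireDate, JobTitle} has no BCNF violation.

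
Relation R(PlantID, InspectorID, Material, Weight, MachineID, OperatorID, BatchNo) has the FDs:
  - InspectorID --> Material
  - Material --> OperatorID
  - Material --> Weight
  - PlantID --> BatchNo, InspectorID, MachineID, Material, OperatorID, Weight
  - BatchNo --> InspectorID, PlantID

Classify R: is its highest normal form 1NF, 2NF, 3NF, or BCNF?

Candidate keys: {BatchNo}, {PlantID}. Prime attributes: {BatchNo, PlantID}.
For InspectorID --> Material we have {InspectorID}⁺ = {InspectorID, Material, OperatorID, Weight}; {InspectorID} is not a superkey, so BCNF fails.
InspectorID --> Material has non-prime {Material} on the right and a non-superkey on the left, so 3NF fails.
All keys have size 1, which rules out partial dependencies — 2NF is satisfied.

2NF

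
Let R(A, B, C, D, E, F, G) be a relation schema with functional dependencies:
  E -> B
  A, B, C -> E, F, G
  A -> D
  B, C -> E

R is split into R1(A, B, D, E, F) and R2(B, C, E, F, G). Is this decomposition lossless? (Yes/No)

No

Common attributes: {B, E, F}; their closure is {B, E, F}.
The closure covers neither R1 nor R2 entirely; the join is not lossless.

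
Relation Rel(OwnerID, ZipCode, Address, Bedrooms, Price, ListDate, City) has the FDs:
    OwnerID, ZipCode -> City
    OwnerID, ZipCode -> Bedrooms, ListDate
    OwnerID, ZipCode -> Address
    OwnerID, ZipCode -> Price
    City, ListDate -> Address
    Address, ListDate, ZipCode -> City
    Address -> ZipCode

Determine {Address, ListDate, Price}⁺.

Start with {Address, ListDate, Price}.
Address -> ZipCode applies; add {ZipCode} → now {Address, ListDate, Price, ZipCode}.
Address, ListDate, ZipCode -> City applies; add {City} → now {Address, City, ListDate, Price, ZipCode}.
No further FD applies.

{Address, City, ListDate, Price, ZipCode}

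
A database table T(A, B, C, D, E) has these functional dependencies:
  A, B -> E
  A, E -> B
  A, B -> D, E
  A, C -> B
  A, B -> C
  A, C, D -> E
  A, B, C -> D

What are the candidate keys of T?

{A, B}, {A, C}, {A, E}

Attributes never on any right-hand side: {A} — every candidate key must contain it.
Closure of {A, B} is {A, B, C, D, E}, the whole schema; {A, B} is a candidate key.
Closure of {A, C} is {A, B, C, D, E}, the whole schema; {A, C} is a candidate key.
Closure of {A, E} is {A, B, C, D, E}, the whole schema; {A, E} is a candidate key.
Any other superkey properly contains one of these, so there are no further candidate keys.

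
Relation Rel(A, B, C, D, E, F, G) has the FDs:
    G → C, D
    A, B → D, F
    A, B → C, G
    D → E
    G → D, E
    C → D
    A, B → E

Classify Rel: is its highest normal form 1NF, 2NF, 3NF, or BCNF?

Candidate key: {A, B}. Prime attributes: {A, B}.
G → C, D breaks BCNF: {G}⁺ = {C, D, E, G}, so {G} is not a superkey.
G → C, D has non-prime {C, D} on the right and a non-superkey on the left, so 3NF fails.
Checking every proper subset of each key, none determines a non-prime attribute — 2NF is satisfied.

2NF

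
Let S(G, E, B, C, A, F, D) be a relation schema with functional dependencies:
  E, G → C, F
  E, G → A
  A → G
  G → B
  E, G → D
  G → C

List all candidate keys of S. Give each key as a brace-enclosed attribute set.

{E} never appears on the right of any FD, so every key must include it.
{A, E} is a candidate key since {A, E}⁺ = {A, B, C, D, E, F, G} covers every attribute.
{E, G} is a candidate key since {E, G}⁺ = {A, B, C, D, E, F, G} covers every attribute.
No proper subset of any of these is a key, and no other minimal superkey exists.

{A, E}, {E, G}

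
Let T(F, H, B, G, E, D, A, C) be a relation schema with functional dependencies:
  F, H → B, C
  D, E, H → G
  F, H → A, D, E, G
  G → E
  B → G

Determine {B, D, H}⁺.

{B, D, E, G, H}

Start with {B, D, H}.
B → G applies; add {G} → now {B, D, G, H}.
G → E applies; add {E} → now {B, D, E, G, H}.
No further FD applies.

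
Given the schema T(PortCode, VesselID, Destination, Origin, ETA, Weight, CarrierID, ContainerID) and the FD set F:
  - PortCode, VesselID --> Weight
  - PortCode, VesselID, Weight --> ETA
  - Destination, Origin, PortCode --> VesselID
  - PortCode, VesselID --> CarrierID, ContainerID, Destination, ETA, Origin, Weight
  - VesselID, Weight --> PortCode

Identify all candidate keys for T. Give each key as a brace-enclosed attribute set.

{Destination, Origin, PortCode}, {PortCode, VesselID}, {VesselID, Weight}

{PortCode, VesselID}⁺ = {CarrierID, ContainerID, Destination, ETA, Origin, PortCode, VesselID, Weight} — all of the relation — so {PortCode, VesselID} is a candidate key.
{VesselID, Weight}⁺ = {CarrierID, ContainerID, Destination, ETA, Origin, PortCode, VesselID, Weight} — all of the relation — so {VesselID, Weight} is a candidate key.
{Destination, Origin, PortCode}⁺ = {CarrierID, ContainerID, Destination, ETA, Origin, PortCode, VesselID, Weight} — all of the relation — so {Destination, Origin, PortCode} is a candidate key.
Any other superkey properly contains one of these, so there are no further candidate keys.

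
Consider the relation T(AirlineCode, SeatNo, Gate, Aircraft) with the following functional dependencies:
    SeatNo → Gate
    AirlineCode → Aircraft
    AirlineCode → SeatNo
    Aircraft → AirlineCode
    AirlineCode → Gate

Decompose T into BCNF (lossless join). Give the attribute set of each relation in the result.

{Aircraft, AirlineCode, SeatNo}; {Gate, SeatNo}

Candidate keys of the original relation: {Aircraft}, {AirlineCode}.
Within {Aircraft, AirlineCode, Gate, SeatNo}: {SeatNo}⁺ ∩ {Aircraft, AirlineCode, Gate, SeatNo} = {Gate, SeatNo}, not the whole set, so SeatNo → Gate violates BCNF; decompose into {Gate, SeatNo} and {Aircraft, AirlineCode, SeatNo}.
{Gate, SeatNo} has no BCNF violation.
{Aircraft, AirlineCode, SeatNo} has no BCNF violation.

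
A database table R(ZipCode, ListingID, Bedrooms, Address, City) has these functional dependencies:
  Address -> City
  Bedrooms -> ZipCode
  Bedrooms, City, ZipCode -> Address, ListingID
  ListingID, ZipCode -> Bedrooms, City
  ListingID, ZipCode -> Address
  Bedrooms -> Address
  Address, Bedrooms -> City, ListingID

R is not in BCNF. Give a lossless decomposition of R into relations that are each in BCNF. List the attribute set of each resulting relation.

{Address, Bedrooms, ListingID, ZipCode}; {Address, City}

Candidate keys of the original relation: {Bedrooms}, {ListingID, ZipCode}.
In {Address, Bedrooms, City, ListingID, ZipCode}, {Address} is not a superkey ({Address}⁺ restricted to this set is {Address, City}), so split on Address -> City into {Address, City} and {Address, Bedrooms, ListingID, ZipCode}.
{Address, City} has no BCNF violation.
{Address, Bedrooms, ListingID, ZipCode} has no BCNF violation.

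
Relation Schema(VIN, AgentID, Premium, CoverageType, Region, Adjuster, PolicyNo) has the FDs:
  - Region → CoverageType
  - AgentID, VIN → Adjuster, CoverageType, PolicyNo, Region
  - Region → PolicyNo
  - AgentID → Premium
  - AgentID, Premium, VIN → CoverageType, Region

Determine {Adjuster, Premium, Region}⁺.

Start with {Adjuster, Premium, Region}.
Region → CoverageType applies; add {CoverageType} → now {Adjuster, CoverageType, Premium, Region}.
Region → PolicyNo applies; add {PolicyNo} → now {Adjuster, CoverageType, PolicyNo, Premium, Region}.
No further FD applies.

{Adjuster, CoverageType, PolicyNo, Premium, Region}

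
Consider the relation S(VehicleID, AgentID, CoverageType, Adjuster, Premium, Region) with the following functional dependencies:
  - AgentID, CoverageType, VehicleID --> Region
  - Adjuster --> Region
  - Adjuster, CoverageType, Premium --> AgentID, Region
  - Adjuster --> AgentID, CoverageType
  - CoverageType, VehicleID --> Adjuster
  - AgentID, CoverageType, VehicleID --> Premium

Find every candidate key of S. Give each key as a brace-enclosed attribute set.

{VehicleID} never appears on the right of any FD, so every key must include it.
{Adjuster, VehicleID}⁺ = {Adjuster, AgentID, CoverageType, Premium, Region, VehicleID} — all of the relation — so {Adjuster, VehicleID} is a candidate key.
{CoverageType, VehicleID}⁺ = {Adjuster, AgentID, CoverageType, Premium, Region, VehicleID} — all of the relation — so {CoverageType, VehicleID} is a candidate key.
These are minimal and exhaustive — every other superkey contains one of them.

{Adjuster, VehicleID}, {CoverageType, VehicleID}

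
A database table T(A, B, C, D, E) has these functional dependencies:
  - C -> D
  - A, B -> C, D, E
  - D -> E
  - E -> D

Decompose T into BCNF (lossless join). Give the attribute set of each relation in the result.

{A, B, C}; {C, D}; {D, E}

Candidate key of the original relation: {A, B}.
In {A, B, C, D, E}, {C} is not a superkey ({C}⁺ restricted to this set is {C, D, E}), so split on C -> D, E into {C, D, E} and {A, B, C}.
In {C, D, E}, {D} is not a superkey ({D}⁺ restricted to this set is {D, E}), so split on D -> E into {D, E} and {C, D}.
{D, E}: every determinant is a superkey — BCNF.
{C, D}: every determinant is a superkey — BCNF.
{A, B, C}: every determinant is a superkey — BCNF.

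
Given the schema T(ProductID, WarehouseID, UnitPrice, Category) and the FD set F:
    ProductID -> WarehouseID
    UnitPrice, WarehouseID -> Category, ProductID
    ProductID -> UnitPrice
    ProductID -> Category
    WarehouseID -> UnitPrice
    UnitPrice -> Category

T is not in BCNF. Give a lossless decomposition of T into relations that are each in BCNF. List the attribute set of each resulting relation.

Candidate keys of the original relation: {ProductID}, {WarehouseID}.
In {Category, ProductID, UnitPrice, WarehouseID}, {UnitPrice} is not a superkey ({UnitPrice}⁺ restricted to this set is {Category, UnitPrice}), so split on UnitPrice -> Category into {Category, UnitPrice} and {ProductID, UnitPrice, WarehouseID}.
{Category, UnitPrice}: every determinant is a superkey — BCNF.
{ProductID, UnitPrice, WarehouseID}: every determinant is a superkey — BCNF.

{Category, UnitPrice}; {ProductID, UnitPrice, WarehouseID}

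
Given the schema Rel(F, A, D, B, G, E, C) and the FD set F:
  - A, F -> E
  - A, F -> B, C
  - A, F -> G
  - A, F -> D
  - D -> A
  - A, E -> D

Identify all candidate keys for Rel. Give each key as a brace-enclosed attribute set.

{A, F}, {D, F}

Attributes never on any right-hand side: {F} — every candidate key must contain it.
{A, F} is a candidate key since {A, F}⁺ = {A, B, C, D, E, F, G} covers every attribute.
{D, F} is a candidate key since {D, F}⁺ = {A, B, C, D, E, F, G} covers every attribute.
Any other superkey properly contains one of these, so there are no further candidate keys.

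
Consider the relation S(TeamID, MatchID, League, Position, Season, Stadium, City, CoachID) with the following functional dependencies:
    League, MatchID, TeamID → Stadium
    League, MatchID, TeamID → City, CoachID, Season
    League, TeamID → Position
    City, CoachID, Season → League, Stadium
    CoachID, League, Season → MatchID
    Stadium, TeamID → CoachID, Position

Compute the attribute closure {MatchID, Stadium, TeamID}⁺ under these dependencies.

{CoachID, MatchID, Position, Stadium, TeamID}

Start with {MatchID, Stadium, TeamID}.
Stadium, TeamID → CoachID, Position applies; add {CoachID, Position} → now {CoachID, MatchID, Position, Stadium, TeamID}.
No further FD applies.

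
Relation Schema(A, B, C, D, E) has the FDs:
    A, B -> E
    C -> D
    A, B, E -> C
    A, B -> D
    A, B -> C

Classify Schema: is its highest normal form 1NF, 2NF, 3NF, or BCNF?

2NF

Candidate key: {A, B}. Prime attributes: {A, B}.
C -> D: {C}⁺ = {C, D}, which is not all of the attributes, so the left side is not a superkey — BCNF is violated.
C -> D has non-prime {D} on the right and a non-superkey on the left, so 3NF fails.
Checking every proper subset of each key, none determines a non-prime attribute — 2NF is satisfied.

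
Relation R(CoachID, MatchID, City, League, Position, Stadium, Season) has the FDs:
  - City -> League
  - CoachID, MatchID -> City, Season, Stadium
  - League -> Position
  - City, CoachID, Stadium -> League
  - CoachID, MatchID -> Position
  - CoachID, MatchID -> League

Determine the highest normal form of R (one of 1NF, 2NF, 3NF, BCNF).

Candidate key: {CoachID, MatchID}. Prime attributes: {CoachID, MatchID}.
City -> League: {City}⁺ = {City, League, Position}, which is not all of the attributes, so the left side is not a superkey — BCNF is violated.
Because {League} is non-prime and the left side of City -> League is not a superkey, the relation is not in 3NF.
No non-prime attribute depends on a proper subset of any candidate key, so 2NF holds.

2NF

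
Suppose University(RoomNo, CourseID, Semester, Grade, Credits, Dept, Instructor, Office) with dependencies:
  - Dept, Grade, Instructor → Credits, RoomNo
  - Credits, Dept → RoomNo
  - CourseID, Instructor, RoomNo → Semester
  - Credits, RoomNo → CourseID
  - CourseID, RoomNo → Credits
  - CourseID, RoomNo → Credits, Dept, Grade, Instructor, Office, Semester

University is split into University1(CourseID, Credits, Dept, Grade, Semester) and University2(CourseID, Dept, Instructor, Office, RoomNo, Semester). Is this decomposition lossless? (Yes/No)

The shared attributes are {CourseID, Dept, Semester} and {CourseID, Dept, Semester}⁺ = {CourseID, Dept, Semester}.
Neither University1 nor University2 is contained in that closure, so the decomposition is lossy.

No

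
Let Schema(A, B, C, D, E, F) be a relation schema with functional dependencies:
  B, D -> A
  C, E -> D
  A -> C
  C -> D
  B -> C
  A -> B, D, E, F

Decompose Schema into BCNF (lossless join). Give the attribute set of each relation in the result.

Candidate keys of the original relation: {A}, {B}.
Within {A, B, C, D, E, F}: {C, E}⁺ ∩ {A, B, C, D, E, F} = {C, D, E}, not the whole set, so C, E -> D violates BCNF; decompose into {C, D, E} and {A, B, C, E, F}.
Within {C, D, E}: {C}⁺ ∩ {C, D, E} = {C, D}, not the whole set, so C -> D violates BCNF; decompose into {C, D} and {C, E}.
{C, D} is in BCNF.
{C, E} is in BCNF.
{A, B, C, E, F} is in BCNF.

{A, B, C, E, F}; {C, D}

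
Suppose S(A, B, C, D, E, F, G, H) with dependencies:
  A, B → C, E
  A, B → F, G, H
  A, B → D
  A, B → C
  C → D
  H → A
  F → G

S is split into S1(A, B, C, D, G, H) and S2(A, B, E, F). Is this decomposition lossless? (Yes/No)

S1 ∩ S2 = {A, B}; its closure under F is {A, B, C, D, E, F, G, H}.
This includes all of S1, so the common attributes are a superkey of S1 — the join is lossless.

Yes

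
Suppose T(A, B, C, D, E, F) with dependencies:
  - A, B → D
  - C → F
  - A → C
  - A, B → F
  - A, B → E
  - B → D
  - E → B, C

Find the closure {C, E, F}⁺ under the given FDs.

Start with {C, E, F}.
E → B, C applies; add {B} → now {B, C, E, F}.
B → D applies; add {D} → now {B, C, D, E, F}.
No further FD applies.

{B, C, D, E, F}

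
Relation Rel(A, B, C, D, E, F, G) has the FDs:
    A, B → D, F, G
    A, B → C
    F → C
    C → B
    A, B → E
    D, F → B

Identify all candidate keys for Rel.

Attributes never on any right-hand side: {A} — every candidate key must contain it.
{A, B}⁺ = {A, B, C, D, E, F, G}, which is every attribute, so {A, B} is a candidate key.
{A, C}⁺ = {A, B, C, D, E, F, G}, which is every attribute, so {A, C} is a candidate key.
{A, F}⁺ = {A, B, C, D, E, F, G}, which is every attribute, so {A, F} is a candidate key.
These are minimal and exhaustive — every other superkey contains one of them.

{A, B}, {A, C}, {A, F}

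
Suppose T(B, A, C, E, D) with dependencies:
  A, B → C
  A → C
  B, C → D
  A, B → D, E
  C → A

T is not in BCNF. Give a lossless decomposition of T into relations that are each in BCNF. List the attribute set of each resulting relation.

{A, B, D, E}; {A, C}

Candidate keys of the original relation: {A, B}, {B, C}.
In {A, B, C, D, E}, {A} is not a superkey ({A}⁺ restricted to this set is {A, C}), so split on A → C into {A, C} and {A, B, D, E}.
{A, C} is in BCNF.
{A, B, D, E} is in BCNF.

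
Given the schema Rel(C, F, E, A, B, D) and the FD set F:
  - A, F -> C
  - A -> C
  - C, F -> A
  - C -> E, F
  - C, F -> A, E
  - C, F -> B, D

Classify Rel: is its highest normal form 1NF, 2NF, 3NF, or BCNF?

BCNF

Candidate keys: {A}, {C}. Prime attributes: {A, C}.
The left-hand side of every FD is a superkey, so BCNF is satisfied.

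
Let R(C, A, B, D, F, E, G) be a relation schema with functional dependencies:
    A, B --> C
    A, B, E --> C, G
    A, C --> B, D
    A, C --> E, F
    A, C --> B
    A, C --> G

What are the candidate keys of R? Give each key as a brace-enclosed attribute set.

{A} never appears on the right of any FD, so every key must include it.
Closure of {A, B} is {A, B, C, D, E, F, G}, the whole schema; {A, B} is a candidate key.
Closure of {A, C} is {A, B, C, D, E, F, G}, the whole schema; {A, C} is a candidate key.
Any other superkey properly contains one of these, so there are no further candidate keys.

{A, B}, {A, C}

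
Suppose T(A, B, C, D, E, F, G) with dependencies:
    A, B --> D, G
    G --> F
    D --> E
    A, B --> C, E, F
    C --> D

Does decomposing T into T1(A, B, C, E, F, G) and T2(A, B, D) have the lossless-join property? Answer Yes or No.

Common attributes: {A, B}; their closure is {A, B, C, D, E, F, G}.
Since T1 ⊆ {A, B, C, D, E, F, G}, the intersection is a superkey of T1; the decomposition is lossless.

Yes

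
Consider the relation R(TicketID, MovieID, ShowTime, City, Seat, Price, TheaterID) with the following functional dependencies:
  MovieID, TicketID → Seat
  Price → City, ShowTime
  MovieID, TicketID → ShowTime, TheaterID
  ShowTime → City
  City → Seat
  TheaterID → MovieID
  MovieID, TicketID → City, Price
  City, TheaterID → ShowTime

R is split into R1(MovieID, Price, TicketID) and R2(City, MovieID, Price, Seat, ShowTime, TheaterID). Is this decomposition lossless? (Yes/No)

No

The shared attributes are {MovieID, Price} and {MovieID, Price}⁺ = {City, MovieID, Price, Seat, ShowTime}.
R1 ⊄ {City, MovieID, Price, Seat, ShowTime} and R2 ⊄ {City, MovieID, Price, Seat, ShowTime}, so the split is lossy.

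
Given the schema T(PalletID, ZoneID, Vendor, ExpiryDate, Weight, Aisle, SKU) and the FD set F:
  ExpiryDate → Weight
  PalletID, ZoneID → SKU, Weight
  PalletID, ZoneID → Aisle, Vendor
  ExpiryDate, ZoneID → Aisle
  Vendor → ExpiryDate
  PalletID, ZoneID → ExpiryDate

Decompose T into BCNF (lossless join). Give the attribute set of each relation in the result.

{Aisle, ExpiryDate, ZoneID}; {ExpiryDate, Vendor}; {ExpiryDate, Weight}; {PalletID, SKU, Vendor, ZoneID}

Candidate key of the original relation: {PalletID, ZoneID}.
In {Aisle, ExpiryDate, PalletID, SKU, Vendor, Weight, ZoneID}, {ExpiryDate} is not a superkey ({ExpiryDate}⁺ restricted to this set is {ExpiryDate, Weight}), so split on ExpiryDate → Weight into {ExpiryDate, Weight} and {Aisle, ExpiryDate, PalletID, SKU, Vendor, ZoneID}.
{ExpiryDate, Weight}: every determinant is a superkey — BCNF.
In {Aisle, ExpiryDate, PalletID, SKU, Vendor, ZoneID}, {ExpiryDate, ZoneID} is not a superkey ({ExpiryDate, ZoneID}⁺ restricted to this set is {Aisle, ExpiryDate, ZoneID}), so split on ExpiryDate, ZoneID → Aisle into {Aisle, ExpiryDate, ZoneID} and {ExpiryDate, PalletID, SKU, Vendor, ZoneID}.
{Aisle, ExpiryDate, ZoneID}: every determinant is a superkey — BCNF.
In {ExpiryDate, PalletID, SKU, Vendor, ZoneID}, {Vendor} is not a superkey ({Vendor}⁺ restricted to this set is {ExpiryDate, Vendor}), so split on Vendor → ExpiryDate into {ExpiryDate, Vendor} and {PalletID, SKU, Vendor, ZoneID}.
{ExpiryDate, Vendor}: every determinant is a superkey — BCNF.
{PalletID, SKU, Vendor, ZoneID}: every determinant is a superkey — BCNF.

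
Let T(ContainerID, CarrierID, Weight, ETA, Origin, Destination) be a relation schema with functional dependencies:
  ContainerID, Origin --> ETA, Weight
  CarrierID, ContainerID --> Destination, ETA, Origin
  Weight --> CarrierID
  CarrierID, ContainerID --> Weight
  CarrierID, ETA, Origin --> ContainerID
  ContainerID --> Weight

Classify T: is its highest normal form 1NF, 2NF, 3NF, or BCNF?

Candidate keys: {CarrierID, ETA, Origin}, {ContainerID}, {ETA, Origin, Weight}. Prime attributes: {CarrierID, ContainerID, ETA, Origin, Weight}.
Weight --> CarrierID: {Weight}⁺ = {CarrierID, Weight}, which is not all of the attributes, so the left side is not a superkey — BCNF is violated.
But every attribute on its right side ({CarrierID}) is prime, and the same holds for every other non-superkey FD, so 3NF still holds.

3NF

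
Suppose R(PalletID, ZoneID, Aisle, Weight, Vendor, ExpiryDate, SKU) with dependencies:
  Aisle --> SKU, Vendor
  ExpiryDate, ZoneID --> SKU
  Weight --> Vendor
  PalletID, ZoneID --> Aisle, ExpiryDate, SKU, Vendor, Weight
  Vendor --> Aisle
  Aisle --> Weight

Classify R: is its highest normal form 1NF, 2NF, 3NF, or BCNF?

Candidate key: {PalletID, ZoneID}. Prime attributes: {PalletID, ZoneID}.
Aisle --> SKU, Vendor: {Aisle}⁺ = {Aisle, SKU, Vendor, Weight}, which is not all of the attributes, so the left side is not a superkey — BCNF is violated.
Aisle --> SKU, Vendor has non-prime {SKU, Vendor} on the right and a non-superkey on the left, so 3NF fails.
No non-prime attribute depends on a proper subset of any candidate key, so 2NF holds.

2NF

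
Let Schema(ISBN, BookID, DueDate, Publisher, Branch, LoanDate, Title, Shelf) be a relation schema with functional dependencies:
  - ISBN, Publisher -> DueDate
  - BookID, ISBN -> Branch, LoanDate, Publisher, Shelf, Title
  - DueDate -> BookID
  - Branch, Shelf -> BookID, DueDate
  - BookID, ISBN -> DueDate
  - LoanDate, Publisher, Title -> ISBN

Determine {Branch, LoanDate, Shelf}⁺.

{BookID, Branch, DueDate, LoanDate, Shelf}

Start with {Branch, LoanDate, Shelf}.
Branch, Shelf -> BookID, DueDate applies; add {BookID, DueDate} → now {BookID, Branch, DueDate, LoanDate, Shelf}.
No further FD applies.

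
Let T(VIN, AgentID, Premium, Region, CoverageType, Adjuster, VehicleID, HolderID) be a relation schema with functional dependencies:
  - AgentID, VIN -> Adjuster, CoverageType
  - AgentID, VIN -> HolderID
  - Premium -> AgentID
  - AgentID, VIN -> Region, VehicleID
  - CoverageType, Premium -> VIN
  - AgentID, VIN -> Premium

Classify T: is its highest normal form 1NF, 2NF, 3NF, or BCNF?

3NF

Candidate keys: {AgentID, VIN}, {CoverageType, Premium}, {Premium, VIN}. Prime attributes: {AgentID, CoverageType, Premium, VIN}.
Premium -> AgentID breaks BCNF: {Premium}⁺ = {AgentID, Premium}, so {Premium} is not a superkey.
Since {AgentID} ⊆ prime attributes and every other non-superkey FD also has a prime right side, the schema is in 3NF.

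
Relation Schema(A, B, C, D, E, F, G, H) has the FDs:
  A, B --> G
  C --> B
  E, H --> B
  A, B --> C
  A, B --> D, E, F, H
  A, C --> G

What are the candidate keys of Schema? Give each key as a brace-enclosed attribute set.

Attributes never on any right-hand side: {A} — every candidate key must contain it.
Closure of {A, B} is {A, B, C, D, E, F, G, H}, the whole schema; {A, B} is a candidate key.
Closure of {A, C} is {A, B, C, D, E, F, G, H}, the whole schema; {A, C} is a candidate key.
Closure of {A, E, H} is {A, B, C, D, E, F, G, H}, the whole schema; {A, E, H} is a candidate key.
Any other superkey properly contains one of these, so there are no further candidate keys.

{A, B}, {A, C}, {A, E, H}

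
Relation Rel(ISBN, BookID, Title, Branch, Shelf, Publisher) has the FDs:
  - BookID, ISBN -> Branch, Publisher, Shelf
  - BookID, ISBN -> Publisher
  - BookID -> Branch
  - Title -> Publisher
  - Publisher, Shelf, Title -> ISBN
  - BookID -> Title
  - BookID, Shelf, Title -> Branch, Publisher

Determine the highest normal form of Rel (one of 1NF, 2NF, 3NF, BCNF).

Candidate keys: {BookID, ISBN}, {BookID, Shelf}. Prime attributes: {BookID, ISBN, Shelf}.
BookID -> Branch: {BookID}⁺ = {BookID, Branch, Publisher, Title}, which is not all of the attributes, so the left side is not a superkey — BCNF is violated.
BookID -> Branch has non-prime {Branch} on the right and a non-superkey on the left, so 3NF fails.
{BookID} is a proper subset of the key {BookID, ISBN}, and {BookID}⁺ contains the non-prime attributes {Branch, Publisher, Title} — a partial dependency, so 2NF is violated.

1NF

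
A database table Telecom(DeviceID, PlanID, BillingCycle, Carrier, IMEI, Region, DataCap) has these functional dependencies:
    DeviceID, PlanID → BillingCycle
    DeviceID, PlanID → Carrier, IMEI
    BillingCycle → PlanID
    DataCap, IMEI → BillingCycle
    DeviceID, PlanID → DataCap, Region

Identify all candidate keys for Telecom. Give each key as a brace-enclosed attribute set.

{BillingCycle, DeviceID}, {DataCap, DeviceID, IMEI}, {DeviceID, PlanID}

{DeviceID} never appears on the right of any FD, so every key must include it.
{BillingCycle, DeviceID}⁺ = {BillingCycle, Carrier, DataCap, DeviceID, IMEI, PlanID, Region}, which is every attribute, so {BillingCycle, DeviceID} is a candidate key.
{DeviceID, PlanID}⁺ = {BillingCycle, Carrier, DataCap, DeviceID, IMEI, PlanID, Region}, which is every attribute, so {DeviceID, PlanID} is a candidate key.
{DataCap, DeviceID, IMEI}⁺ = {BillingCycle, Carrier, DataCap, DeviceID, IMEI, PlanID, Region}, which is every attribute, so {DataCap, DeviceID, IMEI} is a candidate key.
Any other superkey properly contains one of these, so there are no further candidate keys.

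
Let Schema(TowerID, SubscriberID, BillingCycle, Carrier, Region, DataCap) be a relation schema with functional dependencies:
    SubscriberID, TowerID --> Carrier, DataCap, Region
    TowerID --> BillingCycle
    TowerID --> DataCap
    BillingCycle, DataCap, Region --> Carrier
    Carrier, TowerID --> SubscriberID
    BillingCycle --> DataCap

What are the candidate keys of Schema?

{Carrier, TowerID}, {Region, TowerID}, {SubscriberID, TowerID}

Attributes never on any right-hand side: {TowerID} — every candidate key must contain it.
{Carrier, TowerID}⁺ = {BillingCycle, Carrier, DataCap, Region, SubscriberID, TowerID} — all of the relation — so {Carrier, TowerID} is a candidate key.
{Region, TowerID}⁺ = {BillingCycle, Carrier, DataCap, Region, SubscriberID, TowerID} — all of the relation — so {Region, TowerID} is a candidate key.
{SubscriberID, TowerID}⁺ = {BillingCycle, Carrier, DataCap, Region, SubscriberID, TowerID} — all of the relation — so {SubscriberID, TowerID} is a candidate key.
These are minimal and exhaustive — every other superkey contains one of them.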